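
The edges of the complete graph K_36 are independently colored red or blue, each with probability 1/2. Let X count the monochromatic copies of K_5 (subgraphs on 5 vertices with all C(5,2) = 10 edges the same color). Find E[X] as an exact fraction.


Let X = Σ_S X_S over the C(36, 5) = 376992 subsets S of size 5, where X_S = 1 if the K_5 on S is monochromatic.
For a fixed S, the K_5 on S has C(5, 2) = 10 edges. P[all 10 edges red] = (1/2)^10, and likewise for blue, so P[monochromatic] = 2·(1/2)^10 = 2^{1 − 10} = 1/512.
By linearity of expectation: E[X] = C(36, 5) · 2^{1 − 10} = 376992 · 1/512 = 11781/16.
Numerically: E[X] ≈ 736.3125.

E[X] = C(36,5)·2^(1−C(5,2)) = 11781/16 ≈ 736.3125.


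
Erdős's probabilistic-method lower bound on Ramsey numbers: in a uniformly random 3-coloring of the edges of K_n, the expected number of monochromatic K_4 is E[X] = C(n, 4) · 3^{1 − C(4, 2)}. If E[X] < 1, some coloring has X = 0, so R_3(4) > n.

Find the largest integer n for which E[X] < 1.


We need C(n, 4) · 3^{1 − 6} < 1, i.e. C(n, 4) < 3^{6 − 1} = 243.
Check values of n near the boundary:
  n = 8: C(8, 4) = 70; 70 < 243? YES
  n = 9: C(9, 4) = 126; 126 < 243? YES
  n = 10: C(10, 4) = 210; 210 < 243? YES
  n = 11: C(11, 4) = 330; 330 < 243? NO
  n = 12: C(12, 4) = 495; 495 < 243? NO
  n = 13: C(13, 4) = 715; 715 < 243? NO
The largest n with C(n, 4) < 243 is n = 10 (where E[X] = 70/81 ≈ 0.864). Hence R_3(4) > 10, i.e. R_3(4) ≥ 11.

Largest n = 10; hence R_3(4) > 10.


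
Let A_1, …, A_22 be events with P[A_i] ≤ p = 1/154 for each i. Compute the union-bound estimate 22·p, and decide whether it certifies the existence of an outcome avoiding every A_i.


Union bound: P[∪_{i=1}^{22} A_i] ≤ Σ_i P[A_i] ≤ 22·p = 22·(1/154) = 1/7.
Numerically: 1/7 ≈ 0.143.
Is 1/7 < 1? YES.
Since P[∪ A_i] ≤ 1/7 < 1, the complement has P[∩ A_i^c] ≥ 1 − 1/7 = 6/7 > 0, so some outcome avoids every A_i.

22·p = 1/7 ≈ 0.143; existence CERTIFIED by the union bound.


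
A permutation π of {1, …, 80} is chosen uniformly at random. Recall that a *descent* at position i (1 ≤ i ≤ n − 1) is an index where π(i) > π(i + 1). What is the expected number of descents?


Write X = Σ X_I over i = 1, …, 79, with X_I the indicator of one descent.
There are 79 indicators.
For each fixed i, the pair (π(i), π(i+1)) is a uniformly random ordered pair of distinct values from {1, …, 80}; by symmetry P[π(i) > π(i+1)] = 1/2.
By linearity: E[X] = 79 · (1/2) = (80 − 1) · (1/2) = 79/2 ≈ 39.50000.

E[X] = 79/2 = 39.50000.


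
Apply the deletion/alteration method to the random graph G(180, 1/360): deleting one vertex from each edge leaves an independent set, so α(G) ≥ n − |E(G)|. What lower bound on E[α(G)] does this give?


E[|E(G)|] = C(180, 2)·p = 16110 · (1/360) = 179/4.
E[α(G)] ≥ n − E[|E(G)|] = 180 − 179/4 = 541/4.
Numerically: ≈ 135.250000.
(This is only a lower bound; the true E[α(G)] may be larger.)

E[α(G)] ≥ 541/4 ≈ 135.250000.


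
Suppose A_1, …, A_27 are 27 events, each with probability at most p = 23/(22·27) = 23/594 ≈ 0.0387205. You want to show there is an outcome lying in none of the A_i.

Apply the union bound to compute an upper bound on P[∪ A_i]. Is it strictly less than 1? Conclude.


Union bound: P[∪_{i=1}^{27} A_i] ≤ Σ_i P[A_i] ≤ 27·p = 27·(23/594) = 23/22.
Numerically: 23/22 ≈ 1.0454545.
Is 23/22 < 1? NO.
Since the bound 23/22 is ≥ 1, the union bound is uninformative here; it does NOT by itself certify existence.

27·p = 23/22 ≈ 1.0454545; existence NOT certified by the union bound.


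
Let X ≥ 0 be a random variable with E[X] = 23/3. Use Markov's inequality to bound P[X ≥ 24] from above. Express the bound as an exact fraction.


μ = E[X] = 23/3, a = 24.
Markov: P[X ≥ 24] ≤ μ/a = (23/3)/24 = 23/72.
Numerically: ≈ 0.319.
(Since a = 24 > μ = 7.667, the bound 23/72 is < 1 and informative.)

P[X ≥ 24] ≤ 23/72 ≈ 0.319.


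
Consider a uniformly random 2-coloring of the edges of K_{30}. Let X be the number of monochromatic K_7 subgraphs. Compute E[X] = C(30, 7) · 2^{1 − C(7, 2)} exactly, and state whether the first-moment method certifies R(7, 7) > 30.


E[X] = C(30, 7) · 2^{1 − 21} = 2035800 · 2^{−20} = 2035800/1048576.
As a reduced fraction: E[X] = 254475/131072 ≈ 1.941490.
Is E[X] < 1? NO.
Since E[X] ≥ 1, the first-moment bound is inconclusive at n = 30; it does NOT by itself certify R(7, 7) > 30.

E[X] = 254475/131072 ≈ 1.941490; E[X] ≥ 1; first-moment method inconclusive here.


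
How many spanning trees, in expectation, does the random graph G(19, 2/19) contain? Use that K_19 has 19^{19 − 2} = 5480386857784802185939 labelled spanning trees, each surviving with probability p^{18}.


K_19 has 19^{19 − 2} = 5480386857784802185939 labelled spanning trees.
For each such spanning tree H, let X_H = 1 if all 18 edges of H are present in G. Then P[X_H = 1] = p^{18} = (2/19)^{18} = 262144/104127350297911241532841.
Summing the indicators: E[X] = Σ_H E[X_H] = 5480386857784802185939 · p^{18} = 5480386857784802185939 · 262144/104127350297911241532841 = 262144/19.
Numerically: E[X] ≈ 13797.

E[X] = 5480386857784802185939 · (2/19)^{18} = 262144/19 ≈ 13797.


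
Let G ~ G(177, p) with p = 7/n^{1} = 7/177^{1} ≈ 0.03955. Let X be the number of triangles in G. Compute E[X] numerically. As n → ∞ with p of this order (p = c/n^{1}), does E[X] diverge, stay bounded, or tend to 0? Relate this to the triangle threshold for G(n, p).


Number of potential triangles: C(177, 3) = 908600.
Each occurs with probability p³ ≈ (0.03955)³ ≈ 6.185493e-05.
By linearity: E[X] = C(177, 3)·p³ ≈ 908600 · 6.185493e-05 ≈ 56.2014.
Here α = 1, so p = 7/n is exactly at the triangle threshold p ~ 1/n. Asymptotically E[X] → c³/6 = 7³/6 = 343/6 ≈ 57.1667, a bounded constant. In this regime the triangle count is asymptotically Poisson(c³/6).

E[X] ≈ 56.2014; in regime p = Θ(1/n^{1}) E[X] stays bounded (at the triangle threshold p ~ 1/n).


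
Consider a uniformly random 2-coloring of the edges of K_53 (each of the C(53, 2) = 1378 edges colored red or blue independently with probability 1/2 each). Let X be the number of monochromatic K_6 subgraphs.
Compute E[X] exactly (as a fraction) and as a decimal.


Let X = Σ_S X_S over the C(53, 6) = 22957480 subsets S of size 6, where X_S = 1 if the K_6 on S is monochromatic.
For a fixed S, the K_6 on S has C(6, 2) = 15 edges. P[all 15 edges red] = (1/2)^15, and likewise for blue, so P[monochromatic] = 2·(1/2)^15 = 2^{1 − 15} = 1/16384.
Summing: E[X] = C(53, 6) · 2^{1 − 15} = 22957480 · 1/16384 = 2869685/2048.
Numerically: E[X] ≈ 1401.21338.

E[X] = C(53,6)·2^(1−C(6,2)) = 2869685/2048 ≈ 1401.21338.


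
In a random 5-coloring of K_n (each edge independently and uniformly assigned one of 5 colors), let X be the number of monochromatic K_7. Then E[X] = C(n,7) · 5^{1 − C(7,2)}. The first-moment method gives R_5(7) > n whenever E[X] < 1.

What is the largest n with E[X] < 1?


We need C(n, 7) · 5^{1 − 21} < 1, i.e. C(n, 7) < 5^{21 − 1} = 95367431640625.
Check values of n near the boundary:
  n = 334: C(334, 7) = 86359460961576; 86359460961576 < 95367431640625? YES
  n = 335: C(335, 7) = 88202498238195; 88202498238195 < 95367431640625? YES
  n = 336: C(336, 7) = 90079147136880; 90079147136880 < 95367431640625? YES
  n = 337: C(337, 7) = 91989916924632; 91989916924632 < 95367431640625? YES
  n = 338: C(338, 7) = 93935323022736; 93935323022736 < 95367431640625? YES
  n = 339: C(339, 7) = 95915887062372; 95915887062372 < 95367431640625? NO
  n = 340: C(340, 7) = 97932136940560; 97932136940560 < 95367431640625? NO
The largest n with C(n, 7) < 95367431640625 is n = 338 (where E[X] = 93935323022736/95367431640625 ≈ 0.98498). Hence R_5(7) > 338, i.e. R_5(7) ≥ 339.

Largest n = 338; hence R_5(7) > 338.


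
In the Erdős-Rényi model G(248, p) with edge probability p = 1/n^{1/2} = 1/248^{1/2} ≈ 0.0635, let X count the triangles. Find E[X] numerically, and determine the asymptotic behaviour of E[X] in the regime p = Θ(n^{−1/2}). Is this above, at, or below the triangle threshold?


Number of potential triangles: C(248, 3) = 2511496.
Each occurs with probability p³ ≈ (0.0635)³ ≈ 2.560486e-04.
By linearity: E[X] = C(248, 3)·p³ ≈ 2511496 · 2.560486e-04 ≈ 643.0651.
Since α = 1/2 < 1, p = c/n^{1/2} ≫ 1/n is above the triangle threshold p ~ 1/n. Asymptotically E[X] ~ (c³/6)·n^{3(1−α)} = (1³/6)·n^{1.5} → ∞; triangles are abundant w.h.p.

E[X] ≈ 643.0651; in regime p = Θ(1/n^{1/2}) E[X] diverges (above the triangle threshold p ~ 1/n).


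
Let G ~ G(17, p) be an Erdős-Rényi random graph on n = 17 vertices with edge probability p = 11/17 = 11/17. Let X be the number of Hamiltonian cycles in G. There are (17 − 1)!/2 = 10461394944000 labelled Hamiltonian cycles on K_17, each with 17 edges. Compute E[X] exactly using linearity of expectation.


K_17 has (17 − 1)!/2 = 10461394944000 labelled Hamiltonian cycles.
For each such Hamiltonian cycle H, let X_H = 1 if all 17 edges of H are present in G. Then P[X_H = 1] = p^{17} = (11/17)^{17} = 505447028499293771/827240261886336764177.
By linearity: E[X] = Σ_H E[X_H] = 10461394944000 · p^{17} = 10461394944000 · 505447028499293771/827240261886336764177 = 5287680988402335763510093824000/827240261886336764177.
Numerically: E[X] ≈ 6.39195e+09.

E[X] = 10461394944000 · (11/17)^{17} = 5287680988402335763510093824000/827240261886336764177 ≈ 6.39195e+09.


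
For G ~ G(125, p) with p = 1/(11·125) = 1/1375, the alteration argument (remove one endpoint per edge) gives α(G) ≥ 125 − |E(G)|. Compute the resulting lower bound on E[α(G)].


E[|E(G)|] = C(125, 2)·p = 7750 · (1/1375) = 62/11.
E[α(G)] ≥ n − E[|E(G)|] = 125 − 62/11 = 1313/11.
Numerically: ≈ 119.363636.
(This is only a lower bound; the true E[α(G)] may be larger.)

E[α(G)] ≥ 1313/11 ≈ 119.363636.


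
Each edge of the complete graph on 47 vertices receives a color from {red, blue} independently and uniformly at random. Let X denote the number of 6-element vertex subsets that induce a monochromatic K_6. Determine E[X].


Let X = Σ_S X_S over the C(47, 6) = 10737573 subsets S of size 6, where X_S = 1 if the K_6 on S is monochromatic.
For a fixed S, the K_6 on S has C(6, 2) = 15 edges. P[all 15 edges red] = (1/2)^15, and likewise for blue, so P[monochromatic] = 2·(1/2)^15 = 2^{1 − 15} = 1/16384.
Summing: E[X] = C(47, 6) · 2^{1 − 15} = 10737573 · 1/16384 = 10737573/16384.
Numerically: E[X] ≈ 655.36945.

E[X] = C(47,6)·2^(1−C(6,2)) = 10737573/16384 ≈ 655.36945.


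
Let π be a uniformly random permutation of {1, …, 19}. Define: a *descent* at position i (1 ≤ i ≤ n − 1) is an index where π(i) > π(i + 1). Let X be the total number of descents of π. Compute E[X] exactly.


Write X = Σ X_I over i = 1, …, 18, with X_I the indicator of one descent.
There are 18 indicators.
For each fixed i, the pair (π(i), π(i+1)) is a uniformly random ordered pair of distinct values from {1, …, 19}; by symmetry P[π(i) > π(i+1)] = 1/2.
By linearity: E[X] = 18 · (1/2) = (19 − 1) · (1/2) = 9 ≈ 9.00000.

E[X] = 9 = 9.00000.


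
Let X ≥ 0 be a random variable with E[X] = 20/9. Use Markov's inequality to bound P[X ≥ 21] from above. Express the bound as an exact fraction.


μ = E[X] = 20/9, a = 21.
Markov: P[X ≥ 21] ≤ μ/a = (20/9)/21 = 20/189.
Numerically: ≈ 0.10582.
(Since a = 21 > μ = 2.22222, the bound 20/189 is < 1 and informative.)

P[X ≥ 21] ≤ 20/189 ≈ 0.10582.


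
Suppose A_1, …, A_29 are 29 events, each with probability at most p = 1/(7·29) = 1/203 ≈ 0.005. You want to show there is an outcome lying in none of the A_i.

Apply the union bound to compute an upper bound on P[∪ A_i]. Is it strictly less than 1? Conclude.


Union bound: P[∪_{i=1}^{29} A_i] ≤ Σ_i P[A_i] ≤ 29·p = 29·(1/203) = 1/7.
Numerically: 1/7 ≈ 0.143.
Is 1/7 < 1? YES.
Since P[∪ A_i] ≤ 1/7 < 1, the complement has P[∩ A_i^c] ≥ 1 − 1/7 = 6/7 > 0, so some outcome avoids every A_i.

29·p = 1/7 ≈ 0.143; existence CERTIFIED by the union bound.


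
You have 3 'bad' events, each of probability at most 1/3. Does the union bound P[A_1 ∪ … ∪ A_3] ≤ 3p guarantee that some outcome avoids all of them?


Union bound: P[∪_{i=1}^{3} A_i] ≤ Σ_i P[A_i] ≤ 3·p = 3·(1/3) = 1.
Numerically: 1 ≈ 1.0000.
Is 1 < 1? NO.
Since the bound 1 is ≥ 1, the union bound is uninformative here; it does NOT by itself certify existence.

3·p = 1 ≈ 1.0000; existence NOT certified by the union bound.


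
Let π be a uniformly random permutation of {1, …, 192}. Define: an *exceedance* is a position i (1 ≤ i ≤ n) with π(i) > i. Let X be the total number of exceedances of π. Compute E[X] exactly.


Write X = Σ_{i=1}^{192} X_i, where X_i = 1_{π(i) > i}.
For each fixed i, π(i) is uniform over {1, …, 192} (marginal of a uniform permutation), so P[π(i) > i] = (n − i)/n. Summing: Σ_{i=1}^{192} (n − i)/n = (0 + 1 + … + 191)/192 = 192(192 − 1)/(2·192) = (192 − 1)/2.
Hence E[X] = Σ_{i=1}^{192} (192 − i)/192 = 191/2 ≈ 95.500.

E[X] = 191/2 = 95.500.


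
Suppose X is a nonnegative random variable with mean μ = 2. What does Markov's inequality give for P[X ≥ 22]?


μ = E[X] = 2, a = 22.
Markov: P[X ≥ 22] ≤ μ/a = (2)/22 = 1/11.
Numerically: ≈ 0.090909.
(Since a = 22 > μ = 2.000000, the bound 1/11 is < 1 and informative.)

P[X ≥ 22] ≤ 1/11 ≈ 0.090909.


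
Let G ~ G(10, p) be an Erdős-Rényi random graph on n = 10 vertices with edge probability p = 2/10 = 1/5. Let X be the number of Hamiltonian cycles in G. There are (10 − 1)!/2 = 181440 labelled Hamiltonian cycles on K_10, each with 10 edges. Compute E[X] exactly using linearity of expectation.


K_10 has (10 − 1)!/2 = 181440 labelled Hamiltonian cycles.
For each such Hamiltonian cycle H, let X_H = 1 if all 10 edges of H are present in G. Then P[X_H = 1] = p^{10} = (1/5)^{10} = 1/9765625.
By linearity: E[X] = Σ_H E[X_H] = 181440 · p^{10} = 181440 · 1/9765625 = 36288/1953125.
Numerically: E[X] ≈ 0.0186.

E[X] = 181440 · (1/5)^{10} = 36288/1953125 ≈ 0.0186.


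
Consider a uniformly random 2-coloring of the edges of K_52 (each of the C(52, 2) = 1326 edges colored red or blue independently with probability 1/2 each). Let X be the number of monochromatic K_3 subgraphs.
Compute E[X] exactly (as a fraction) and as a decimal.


Let X = Σ_S X_S over the C(52, 3) = 22100 subsets S of size 3, where X_S = 1 if the K_3 on S is monochromatic.
For a fixed S, the K_3 on S has C(3, 2) = 3 edges. P[all 3 edges red] = (1/2)^3, and likewise for blue, so P[monochromatic] = 2·(1/2)^3 = 2^{1 − 3} = 1/4.
Summing: E[X] = C(52, 3) · 2^{1 − 3} = 22100 · 1/4 = 5525.
Numerically: E[X] ≈ 5525.0000.

E[X] = C(52,3)·2^(1−C(3,2)) = 5525 ≈ 5525.0000.


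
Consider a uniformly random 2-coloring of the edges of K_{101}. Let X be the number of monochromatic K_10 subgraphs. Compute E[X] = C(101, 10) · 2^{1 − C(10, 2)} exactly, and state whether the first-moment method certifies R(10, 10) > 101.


E[X] = C(101, 10) · 2^{1 − 45} = 19212541264840 · 2^{−44} = 19212541264840/17592186044416.
As a reduced fraction: E[X] = 2401567658105/2199023255552 ≈ 1.0921.
Is E[X] < 1? NO.
Since E[X] ≥ 1, the first-moment bound is inconclusive at n = 101; it does NOT by itself certify R(10, 10) > 101.

E[X] = 2401567658105/2199023255552 ≈ 1.0921; E[X] ≥ 1; first-moment method inconclusive here.


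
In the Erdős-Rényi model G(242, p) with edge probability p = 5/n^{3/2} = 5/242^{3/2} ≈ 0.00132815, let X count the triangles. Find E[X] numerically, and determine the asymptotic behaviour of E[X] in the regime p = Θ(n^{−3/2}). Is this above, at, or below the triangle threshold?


Number of potential triangles: C(242, 3) = 2332880.
Each occurs with probability p³ ≈ (0.00132815)³ ≈ 2.34283048e-09.
By linearity: E[X] = C(242, 3)·p³ ≈ 2332880 · 2.34283048e-09 ≈ 0.005466.
Since α = 3/2 > 1, p = c/n^{3/2} = o(1/n) is below the triangle threshold p ~ 1/n. Asymptotically E[X] ~ (c³/6)·n^{3(1−α)} = (5³/6)·n^{-1.5} → 0, so by Markov's inequality G has no triangles w.h.p.

E[X] ≈ 0.005466; in regime p = Θ(1/n^{3/2}) E[X] tends to 0 (below the triangle threshold p ~ 1/n).


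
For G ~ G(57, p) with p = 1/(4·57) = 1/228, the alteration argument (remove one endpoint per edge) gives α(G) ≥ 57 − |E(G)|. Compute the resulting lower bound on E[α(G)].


E[|E(G)|] = C(57, 2)·p = 1596 · (1/228) = 7.
E[α(G)] ≥ n − E[|E(G)|] = 57 − 7 = 50.
Numerically: ≈ 50.00000.
(This is only a lower bound; the true E[α(G)] may be larger.)

E[α(G)] ≥ 50 ≈ 50.00000.


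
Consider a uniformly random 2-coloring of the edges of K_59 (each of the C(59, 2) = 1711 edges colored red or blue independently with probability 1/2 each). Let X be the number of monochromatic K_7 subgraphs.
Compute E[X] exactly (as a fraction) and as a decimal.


Let X = Σ_S X_S over the C(59, 7) = 341149446 subsets S of size 7, where X_S = 1 if the K_7 on S is monochromatic.
For a fixed S, the K_7 on S has C(7, 2) = 21 edges. P[all 21 edges red] = (1/2)^21, and likewise for blue, so P[monochromatic] = 2·(1/2)^21 = 2^{1 − 21} = 1/1048576.
By linearity: E[X] = C(59, 7) · 2^{1 − 21} = 341149446 · 1/1048576 = 170574723/524288.
Numerically: E[X] ≈ 325.345.

E[X] = C(59,7)·2^(1−C(7,2)) = 170574723/524288 ≈ 325.345.


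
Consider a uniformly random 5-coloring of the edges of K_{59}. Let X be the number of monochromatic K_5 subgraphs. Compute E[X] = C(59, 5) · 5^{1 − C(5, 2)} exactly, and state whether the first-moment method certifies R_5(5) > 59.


E[X] = C(59, 5) · 5^{1 − 10} = 5006386 · 5^{−9} = 5006386/1953125.
As a reduced fraction: E[X] = 5006386/1953125 ≈ 2.563.
Is E[X] < 1? NO.
Since E[X] ≥ 1, the first-moment bound is inconclusive at n = 59; it does NOT by itself certify R_5(5) > 59.

E[X] = 5006386/1953125 ≈ 2.563; E[X] ≥ 1; first-moment method inconclusive here.


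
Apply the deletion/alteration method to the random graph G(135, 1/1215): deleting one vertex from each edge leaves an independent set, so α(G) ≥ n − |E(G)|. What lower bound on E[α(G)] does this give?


E[|E(G)|] = C(135, 2)·p = 9045 · (1/1215) = 67/9.
E[α(G)] ≥ n − E[|E(G)|] = 135 − 67/9 = 1148/9.
Numerically: ≈ 127.555556.
(This is only a lower bound; the true E[α(G)] may be larger.)

E[α(G)] ≥ 1148/9 ≈ 127.555556.


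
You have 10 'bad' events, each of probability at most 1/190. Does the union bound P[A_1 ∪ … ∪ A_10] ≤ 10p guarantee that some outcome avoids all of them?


Union bound: P[∪_{i=1}^{10} A_i] ≤ Σ_i P[A_i] ≤ 10·p = 10·(1/190) = 1/19.
Numerically: 1/19 ≈ 0.0526316.
Is 1/19 < 1? YES.
Since P[∪ A_i] ≤ 1/19 < 1, the complement has P[∩ A_i^c] ≥ 1 − 1/19 = 18/19 > 0, so some outcome avoids every A_i.

10·p = 1/19 ≈ 0.0526316; existence CERTIFIED by the union bound.


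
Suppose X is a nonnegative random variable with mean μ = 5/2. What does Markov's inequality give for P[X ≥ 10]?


μ = E[X] = 5/2, a = 10.
Markov: P[X ≥ 10] ≤ μ/a = (5/2)/10 = 1/4.
Numerically: ≈ 0.25000.
(Since a = 10 > μ = 2.50000, the bound 1/4 is < 1 and informative.)

P[X ≥ 10] ≤ 1/4 ≈ 0.25000.


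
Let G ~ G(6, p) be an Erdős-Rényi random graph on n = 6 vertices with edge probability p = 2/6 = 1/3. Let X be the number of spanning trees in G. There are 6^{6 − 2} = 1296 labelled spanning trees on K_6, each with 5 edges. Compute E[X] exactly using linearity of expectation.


K_6 has 6^{6 − 2} = 1296 labelled spanning trees.
For each such spanning tree H, let X_H = 1 if all 5 edges of H are present in G. Then P[X_H = 1] = p^{5} = (1/3)^{5} = 1/243.
By linearity: E[X] = Σ_H E[X_H] = 1296 · p^{5} = 1296 · 1/243 = 16/3.
Numerically: E[X] ≈ 5.33333.

E[X] = 1296 · (1/3)^{5} = 16/3 ≈ 5.33333.


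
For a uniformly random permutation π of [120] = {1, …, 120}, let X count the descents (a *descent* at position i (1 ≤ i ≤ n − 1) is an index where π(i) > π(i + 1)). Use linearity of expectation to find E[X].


Write X = Σ X_I over i = 1, …, 119, with X_I the indicator of one descent.
There are 119 indicators.
For each fixed i, the pair (π(i), π(i+1)) is a uniformly random ordered pair of distinct values from {1, …, 120}; by symmetry P[π(i) > π(i+1)] = 1/2.
By linearity: E[X] = 119 · (1/2) = (120 − 1) · (1/2) = 119/2 ≈ 59.500.

E[X] = 119/2 = 59.500.


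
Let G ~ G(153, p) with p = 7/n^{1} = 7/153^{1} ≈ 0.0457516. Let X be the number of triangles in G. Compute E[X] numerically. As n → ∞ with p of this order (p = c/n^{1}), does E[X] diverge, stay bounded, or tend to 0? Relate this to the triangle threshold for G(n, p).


Number of potential triangles: C(153, 3) = 585276.
Each occurs with probability p³ ≈ (0.0457516)³ ≈ 9.57678699e-05.
By linearity: E[X] = C(153, 3)·p³ ≈ 585276 · 9.57678699e-05 ≈ 56.050636.
Here α = 1, so p = 7/n is exactly at the triangle threshold p ~ 1/n. Asymptotically E[X] → c³/6 = 7³/6 = 343/6 ≈ 57.166667, a bounded constant. In this regime the triangle count is asymptotically Poisson(c³/6).

E[X] ≈ 56.050636; in regime p = Θ(1/n^{1}) E[X] stays bounded (at the triangle threshold p ~ 1/n).


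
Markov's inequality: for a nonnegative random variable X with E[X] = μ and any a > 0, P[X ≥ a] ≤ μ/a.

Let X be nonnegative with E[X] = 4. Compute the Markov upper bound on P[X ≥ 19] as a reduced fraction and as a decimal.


μ = E[X] = 4, a = 19.
Markov: P[X ≥ 19] ≤ μ/a = (4)/19 = 4/19.
Numerically: ≈ 0.21053.
(Since a = 19 > μ = 4.00000, the bound 4/19 is < 1 and informative.)

P[X ≥ 19] ≤ 4/19 ≈ 0.21053.


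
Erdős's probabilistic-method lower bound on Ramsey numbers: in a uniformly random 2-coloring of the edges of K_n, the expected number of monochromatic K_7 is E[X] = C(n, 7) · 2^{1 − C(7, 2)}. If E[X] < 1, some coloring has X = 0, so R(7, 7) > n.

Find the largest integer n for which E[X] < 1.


We need C(n, 7) · 2^{1 − 21} < 1, i.e. C(n, 7) < 2^{21 − 1} = 1048576.
Check values of n near the boundary:
  n = 23: C(23, 7) = 245157; 245157 < 1048576? YES
  n = 24: C(24, 7) = 346104; 346104 < 1048576? YES
  n = 25: C(25, 7) = 480700; 480700 < 1048576? YES
  n = 26: C(26, 7) = 657800; 657800 < 1048576? YES
  n = 27: C(27, 7) = 888030; 888030 < 1048576? YES
  n = 28: C(28, 7) = 1184040; 1184040 < 1048576? NO
The largest n with C(n, 7) < 1048576 is n = 27 (where E[X] = 444015/524288 ≈ 0.84689). Hence R(7, 7) > 27, i.e. R(7, 7) ≥ 28.

Largest n = 27; hence R(7, 7) > 27.


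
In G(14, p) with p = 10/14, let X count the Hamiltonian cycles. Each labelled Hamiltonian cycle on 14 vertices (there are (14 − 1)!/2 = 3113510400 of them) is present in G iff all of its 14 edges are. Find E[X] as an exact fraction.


K_14 has (14 − 1)!/2 = 3113510400 labelled Hamiltonian cycles.
For each such Hamiltonian cycle H, let X_H = 1 if all 14 edges of H are present in G. Then P[X_H = 1] = p^{14} = (5/7)^{14} = 6103515625/678223072849.
By linearity: E[X] = Σ_H E[X_H] = 3113510400 · p^{14} = 3113510400 · 6103515625/678223072849 = 2714765625000000000/96889010407.
Numerically: E[X] ≈ 2.8e+07.

E[X] = 3113510400 · (5/7)^{14} = 2714765625000000000/96889010407 ≈ 2.8e+07.


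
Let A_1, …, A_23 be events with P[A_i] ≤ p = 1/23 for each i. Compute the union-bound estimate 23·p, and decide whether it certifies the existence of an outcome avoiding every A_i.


Union bound: P[∪_{i=1}^{23} A_i] ≤ Σ_i P[A_i] ≤ 23·p = 23·(1/23) = 1.
Numerically: 1 ≈ 1.00000.
Is 1 < 1? NO.
Since the bound 1 is ≥ 1, the union bound is uninformative here; it does NOT by itself certify existence.

23·p = 1 ≈ 1.00000; existence NOT certified by the union bound.


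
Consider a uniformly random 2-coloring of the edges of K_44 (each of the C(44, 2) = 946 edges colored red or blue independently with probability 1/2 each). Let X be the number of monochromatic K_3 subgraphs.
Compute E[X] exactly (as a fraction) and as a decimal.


Let X = Σ_S X_S over the C(44, 3) = 13244 subsets S of size 3, where X_S = 1 if the K_3 on S is monochromatic.
For a fixed S, the K_3 on S has C(3, 2) = 3 edges. P[all 3 edges red] = (1/2)^3, and likewise for blue, so P[monochromatic] = 2·(1/2)^3 = 2^{1 − 3} = 1/4.
By linearity of expectation: E[X] = C(44, 3) · 2^{1 − 3} = 13244 · 1/4 = 3311.
Numerically: E[X] ≈ 3311.00000.

E[X] = C(44,3)·2^(1−C(3,2)) = 3311 ≈ 3311.00000.


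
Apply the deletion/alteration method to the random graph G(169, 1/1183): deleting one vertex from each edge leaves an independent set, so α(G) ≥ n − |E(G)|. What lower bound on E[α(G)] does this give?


E[|E(G)|] = C(169, 2)·p = 14196 · (1/1183) = 12.
E[α(G)] ≥ n − E[|E(G)|] = 169 − 12 = 157.
Numerically: ≈ 157.000.
(This is only a lower bound; the true E[α(G)] may be larger.)

E[α(G)] ≥ 157 ≈ 157.000.


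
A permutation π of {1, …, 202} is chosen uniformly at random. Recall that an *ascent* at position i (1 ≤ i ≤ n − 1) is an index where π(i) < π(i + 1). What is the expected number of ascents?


Write X = Σ X_I over i = 1, …, 201, with X_I the indicator of one ascent.
There are 201 indicators.
For each fixed i, the pair (π(i), π(i+1)) is a uniformly random ordered pair of distinct values from {1, …, 202}; by symmetry P[π(i) < π(i+1)] = 1/2.
By linearity: E[X] = 201 · (1/2) = (202 − 1) · (1/2) = 201/2 ≈ 100.50000.

E[X] = 201/2 = 100.50000.


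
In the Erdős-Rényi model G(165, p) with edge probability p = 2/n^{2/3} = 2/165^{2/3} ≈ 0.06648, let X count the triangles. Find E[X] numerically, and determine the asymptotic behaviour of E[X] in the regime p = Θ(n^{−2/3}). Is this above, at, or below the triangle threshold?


Number of potential triangles: C(165, 3) = 735130.
Each occurs with probability p³ ≈ (0.06648)³ ≈ 2.938476e-04.
By linearity: E[X] = C(165, 3)·p³ ≈ 735130 · 2.938476e-04 ≈ 216.0162.
Since α = 2/3 < 1, p = c/n^{2/3} ≫ 1/n is above the triangle threshold p ~ 1/n. Asymptotically E[X] ~ (c³/6)·n^{3(1−α)} = (2³/6)·n^{1} → ∞; triangles are abundant w.h.p.

E[X] ≈ 216.0162; in regime p = Θ(1/n^{2/3}) E[X] diverges (above the triangle threshold p ~ 1/n).


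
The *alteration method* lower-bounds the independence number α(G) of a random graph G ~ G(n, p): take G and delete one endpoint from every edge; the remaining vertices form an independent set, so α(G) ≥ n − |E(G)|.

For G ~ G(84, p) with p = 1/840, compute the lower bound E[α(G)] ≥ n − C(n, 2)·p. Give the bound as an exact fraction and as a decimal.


E[|E(G)|] = C(84, 2)·p = 3486 · (1/840) = 83/20.
E[α(G)] ≥ n − E[|E(G)|] = 84 − 83/20 = 1597/20.
Numerically: ≈ 79.8500.
(This is only a lower bound; the true E[α(G)] may be larger.)

E[α(G)] ≥ 1597/20 ≈ 79.8500.


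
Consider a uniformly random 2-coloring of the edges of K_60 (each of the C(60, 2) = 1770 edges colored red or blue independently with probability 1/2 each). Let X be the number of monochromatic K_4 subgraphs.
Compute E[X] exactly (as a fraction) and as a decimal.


Let X = Σ_S X_S over the C(60, 4) = 487635 subsets S of size 4, where X_S = 1 if the K_4 on S is monochromatic.
For a fixed S, the K_4 on S has C(4, 2) = 6 edges. P[all 6 edges red] = (1/2)^6, and likewise for blue, so P[monochromatic] = 2·(1/2)^6 = 2^{1 − 6} = 1/32.
By linearity of expectation: E[X] = C(60, 4) · 2^{1 − 6} = 487635 · 1/32 = 487635/32.
Numerically: E[X] ≈ 15238.593750.

E[X] = C(60,4)·2^(1−C(4,2)) = 487635/32 ≈ 15238.593750.


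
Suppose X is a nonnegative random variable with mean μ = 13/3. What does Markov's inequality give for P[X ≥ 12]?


μ = E[X] = 13/3, a = 12.
Markov: P[X ≥ 12] ≤ μ/a = (13/3)/12 = 13/36.
Numerically: ≈ 0.3611.
(Since a = 12 > μ = 4.3333, the bound 13/36 is < 1 and informative.)

P[X ≥ 12] ≤ 13/36 ≈ 0.3611.


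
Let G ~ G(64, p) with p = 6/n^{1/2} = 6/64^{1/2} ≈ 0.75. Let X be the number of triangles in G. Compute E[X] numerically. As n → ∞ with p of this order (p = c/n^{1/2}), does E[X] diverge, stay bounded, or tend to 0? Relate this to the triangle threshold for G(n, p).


Number of potential triangles: C(64, 3) = 41664.
Each occurs with probability p³ ≈ (0.75)³ ≈ 4.21875e-01.
By linearity: E[X] = C(64, 3)·p³ ≈ 41664 · 4.21875e-01 ≈ 17577.000.
Since α = 1/2 < 1, p = c/n^{1/2} ≫ 1/n is above the triangle threshold p ~ 1/n. Asymptotically E[X] ~ (c³/6)·n^{3(1−α)} = (6³/6)·n^{1.5} → ∞; triangles are abundant w.h.p.

E[X] ≈ 17577.000; in regime p = Θ(1/n^{1/2}) E[X] diverges (above the triangle threshold p ~ 1/n).


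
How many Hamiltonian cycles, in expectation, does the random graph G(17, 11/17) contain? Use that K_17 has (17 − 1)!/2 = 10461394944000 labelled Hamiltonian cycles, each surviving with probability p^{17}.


K_17 has (17 − 1)!/2 = 10461394944000 labelled Hamiltonian cycles.
For each such Hamiltonian cycle H, let X_H = 1 if all 17 edges of H are present in G. Then P[X_H = 1] = p^{17} = (11/17)^{17} = 505447028499293771/827240261886336764177.
By linearity of expectation: E[X] = Σ_H E[X_H] = 10461394944000 · p^{17} = 10461394944000 · 505447028499293771/827240261886336764177 = 5287680988402335763510093824000/827240261886336764177.
Numerically: E[X] ≈ 6.39e+09.

E[X] = 10461394944000 · (11/17)^{17} = 5287680988402335763510093824000/827240261886336764177 ≈ 6.39e+09.


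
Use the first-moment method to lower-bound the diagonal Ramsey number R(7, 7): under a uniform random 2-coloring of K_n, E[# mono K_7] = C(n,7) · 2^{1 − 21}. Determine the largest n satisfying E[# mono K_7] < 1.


We need C(n, 7) · 2^{1 − 21} < 1, i.e. C(n, 7) < 2^{21 − 1} = 1048576.
Check values of n near the boundary:
  n = 22: C(22, 7) = 170544; 170544 < 1048576? YES
  n = 23: C(23, 7) = 245157; 245157 < 1048576? YES
  n = 24: C(24, 7) = 346104; 346104 < 1048576? YES
  n = 25: C(25, 7) = 480700; 480700 < 1048576? YES
  n = 26: C(26, 7) = 657800; 657800 < 1048576? YES
  n = 27: C(27, 7) = 888030; 888030 < 1048576? YES
  n = 28: C(28, 7) = 1184040; 1184040 < 1048576? NO
  n = 29: C(29, 7) = 1560780; 1560780 < 1048576? NO
The largest n with C(n, 7) < 1048576 is n = 27 (where E[X] = 444015/524288 ≈ 0.84689). Hence R(7, 7) > 27, i.e. R(7, 7) ≥ 28.

Largest n = 27; hence R(7, 7) > 27.


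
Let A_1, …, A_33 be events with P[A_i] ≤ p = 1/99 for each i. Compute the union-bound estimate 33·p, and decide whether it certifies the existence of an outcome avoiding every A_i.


Union bound: P[∪_{i=1}^{33} A_i] ≤ Σ_i P[A_i] ≤ 33·p = 33·(1/99) = 1/3.
Numerically: 1/3 ≈ 0.333.
Is 1/3 < 1? YES.
Since P[∪ A_i] ≤ 1/3 < 1, the complement has P[∩ A_i^c] ≥ 1 − 1/3 = 2/3 > 0, so some outcome avoids every A_i.

33·p = 1/3 ≈ 0.333; existence CERTIFIED by the union bound.


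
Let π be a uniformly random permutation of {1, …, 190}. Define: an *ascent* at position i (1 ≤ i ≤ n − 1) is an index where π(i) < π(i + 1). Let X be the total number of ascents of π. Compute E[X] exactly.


Write X = Σ X_I over i = 1, …, 189, with X_I the indicator of one ascent.
There are 189 indicators.
For each fixed i, the pair (π(i), π(i+1)) is a uniformly random ordered pair of distinct values from {1, …, 190}; by symmetry P[π(i) < π(i+1)] = 1/2.
By linearity: E[X] = 189 · (1/2) = (190 − 1) · (1/2) = 189/2 ≈ 94.5000.

E[X] = 189/2 = 94.5000.


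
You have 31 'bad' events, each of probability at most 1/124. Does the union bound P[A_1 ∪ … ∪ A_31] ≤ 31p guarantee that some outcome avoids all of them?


Union bound: P[∪_{i=1}^{31} A_i] ≤ Σ_i P[A_i] ≤ 31·p = 31·(1/124) = 1/4.
Numerically: 1/4 ≈ 0.2500000.
Is 1/4 < 1? YES.
Since P[∪ A_i] ≤ 1/4 < 1, the complement has P[∩ A_i^c] ≥ 1 − 1/4 = 3/4 > 0, so some outcome avoids every A_i.

31·p = 1/4 ≈ 0.2500000; existence CERTIFIED by the union bound.


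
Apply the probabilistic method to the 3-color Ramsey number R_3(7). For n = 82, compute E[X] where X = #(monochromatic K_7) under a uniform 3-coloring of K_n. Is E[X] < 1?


E[X] = C(82, 7) · 3^{1 − 21} = 3801756816 · 3^{−20} = 3801756816/3486784401.
As a reduced fraction: E[X] = 140805808/129140163 ≈ 1.090333.
Is E[X] < 1? NO.
Since E[X] ≥ 1, the first-moment bound is inconclusive at n = 82; it does NOT by itself certify R_3(7) > 82.

E[X] = 140805808/129140163 ≈ 1.090333; E[X] ≥ 1; first-moment method inconclusive here.


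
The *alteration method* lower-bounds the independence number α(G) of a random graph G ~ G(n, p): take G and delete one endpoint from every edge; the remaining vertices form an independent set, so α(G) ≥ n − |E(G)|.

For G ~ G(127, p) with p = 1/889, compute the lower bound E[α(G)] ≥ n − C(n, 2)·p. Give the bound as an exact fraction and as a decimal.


E[|E(G)|] = C(127, 2)·p = 8001 · (1/889) = 9.
E[α(G)] ≥ n − E[|E(G)|] = 127 − 9 = 118.
Numerically: ≈ 118.0000.
(This is only a lower bound; the true E[α(G)] may be larger.)

E[α(G)] ≥ 118 ≈ 118.0000.


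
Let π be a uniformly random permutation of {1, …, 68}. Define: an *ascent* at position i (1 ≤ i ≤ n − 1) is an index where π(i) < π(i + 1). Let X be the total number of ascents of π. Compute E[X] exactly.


Write X = Σ X_I over i = 1, …, 67, with X_I the indicator of one ascent.
There are 67 indicators.
For each fixed i, the pair (π(i), π(i+1)) is a uniformly random ordered pair of distinct values from {1, …, 68}; by symmetry P[π(i) < π(i+1)] = 1/2.
By linearity: E[X] = 67 · (1/2) = (68 − 1) · (1/2) = 67/2 ≈ 33.50000.

E[X] = 67/2 = 33.50000.


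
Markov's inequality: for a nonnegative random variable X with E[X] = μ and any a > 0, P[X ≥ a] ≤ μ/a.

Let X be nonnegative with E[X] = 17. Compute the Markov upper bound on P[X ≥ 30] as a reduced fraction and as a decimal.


μ = E[X] = 17, a = 30.
Markov: P[X ≥ 30] ≤ μ/a = (17)/30 = 17/30.
Numerically: ≈ 0.5667.
(Since a = 30 > μ = 17.0000, the bound 17/30 is < 1 and informative.)

P[X ≥ 30] ≤ 17/30 ≈ 0.5667.


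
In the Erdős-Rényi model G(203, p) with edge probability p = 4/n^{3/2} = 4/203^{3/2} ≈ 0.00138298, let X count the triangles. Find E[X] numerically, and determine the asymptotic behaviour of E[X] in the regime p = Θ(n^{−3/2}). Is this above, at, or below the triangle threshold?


Number of potential triangles: C(203, 3) = 1373701.
Each occurs with probability p³ ≈ (0.00138298)³ ≈ 2.64513476e-09.
By linearity: E[X] = C(203, 3)·p³ ≈ 1373701 · 2.64513476e-09 ≈ 0.003634.
Since α = 3/2 > 1, p = c/n^{3/2} = o(1/n) is below the triangle threshold p ~ 1/n. Asymptotically E[X] ~ (c³/6)·n^{3(1−α)} = (4³/6)·n^{-1.5} → 0, so by Markov's inequality G has no triangles w.h.p.

E[X] ≈ 0.003634; in regime p = Θ(1/n^{3/2}) E[X] tends to 0 (below the triangle threshold p ~ 1/n).


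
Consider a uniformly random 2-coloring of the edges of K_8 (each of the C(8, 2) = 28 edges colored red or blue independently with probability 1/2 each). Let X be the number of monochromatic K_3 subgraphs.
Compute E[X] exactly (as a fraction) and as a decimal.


Let X = Σ_S X_S over the C(8, 3) = 56 subsets S of size 3, where X_S = 1 if the K_3 on S is monochromatic.
For a fixed S, the K_3 on S has C(3, 2) = 3 edges. P[all 3 edges red] = (1/2)^3, and likewise for blue, so P[monochromatic] = 2·(1/2)^3 = 2^{1 − 3} = 1/4.
Summing: E[X] = C(8, 3) · 2^{1 − 3} = 56 · 1/4 = 14.
Numerically: E[X] ≈ 14.000.

E[X] = C(8,3)·2^(1−C(3,2)) = 14 ≈ 14.000.


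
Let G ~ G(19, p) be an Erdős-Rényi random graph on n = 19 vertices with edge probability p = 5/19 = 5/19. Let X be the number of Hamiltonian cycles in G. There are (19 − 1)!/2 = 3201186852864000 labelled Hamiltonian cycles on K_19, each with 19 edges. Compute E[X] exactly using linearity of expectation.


K_19 has (19 − 1)!/2 = 3201186852864000 labelled Hamiltonian cycles.
For each such Hamiltonian cycle H, let X_H = 1 if all 19 edges of H are present in G. Then P[X_H = 1] = p^{19} = (5/19)^{19} = 19073486328125/1978419655660313589123979.
By linearity: E[X] = Σ_H E[X_H] = 3201186852864000 · p^{19} = 3201186852864000 · 19073486328125/1978419655660313589123979 = 61057793671875000000000000000/1978419655660313589123979.
Numerically: E[X] ≈ 3.086e+04.

E[X] = 3201186852864000 · (5/19)^{19} = 61057793671875000000000000000/1978419655660313589123979 ≈ 3.086e+04.


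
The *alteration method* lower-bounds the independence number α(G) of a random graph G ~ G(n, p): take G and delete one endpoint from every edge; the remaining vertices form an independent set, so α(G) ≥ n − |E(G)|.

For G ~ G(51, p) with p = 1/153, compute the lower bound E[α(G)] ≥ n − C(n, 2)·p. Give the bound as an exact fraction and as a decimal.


E[|E(G)|] = C(51, 2)·p = 1275 · (1/153) = 25/3.
E[α(G)] ≥ n − E[|E(G)|] = 51 − 25/3 = 128/3.
Numerically: ≈ 42.667.
(This is only a lower bound; the true E[α(G)] may be larger.)

E[α(G)] ≥ 128/3 ≈ 42.667.


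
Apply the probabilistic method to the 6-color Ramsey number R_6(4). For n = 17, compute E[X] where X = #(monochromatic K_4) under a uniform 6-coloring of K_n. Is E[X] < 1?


E[X] = C(17, 4) · 6^{1 − 6} = 2380 · 6^{−5} = 2380/7776.
As a reduced fraction: E[X] = 595/1944 ≈ 0.3061.
Is E[X] < 1? YES.
Since E[X] < 1, there exists a 6-coloring of K_{17} with no monochromatic K_4; hence R_6(4) > 17.

E[X] = 595/1944 ≈ 0.3061; E[X] < 1, so R_6(4) > 17.


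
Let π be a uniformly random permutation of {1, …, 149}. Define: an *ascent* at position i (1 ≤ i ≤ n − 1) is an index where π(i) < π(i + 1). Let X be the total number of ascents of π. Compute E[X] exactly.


Write X = Σ X_I over i = 1, …, 148, with X_I the indicator of one ascent.
There are 148 indicators.
For each fixed i, the pair (π(i), π(i+1)) is a uniformly random ordered pair of distinct values from {1, …, 149}; by symmetry P[π(i) < π(i+1)] = 1/2.
By linearity: E[X] = 148 · (1/2) = (149 − 1) · (1/2) = 74 ≈ 74.0000.

E[X] = 74 = 74.0000.


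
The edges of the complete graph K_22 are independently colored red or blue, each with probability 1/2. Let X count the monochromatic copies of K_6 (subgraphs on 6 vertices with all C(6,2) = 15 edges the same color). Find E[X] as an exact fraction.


Let X = Σ_S X_S over the C(22, 6) = 74613 subsets S of size 6, where X_S = 1 if the K_6 on S is monochromatic.
For a fixed S, the K_6 on S has C(6, 2) = 15 edges. P[all 15 edges red] = (1/2)^15, and likewise for blue, so P[monochromatic] = 2·(1/2)^15 = 2^{1 − 15} = 1/16384.
Summing: E[X] = C(22, 6) · 2^{1 − 15} = 74613 · 1/16384 = 74613/16384.
Numerically: E[X] ≈ 4.5540.

E[X] = C(22,6)·2^(1−C(6,2)) = 74613/16384 ≈ 4.5540.


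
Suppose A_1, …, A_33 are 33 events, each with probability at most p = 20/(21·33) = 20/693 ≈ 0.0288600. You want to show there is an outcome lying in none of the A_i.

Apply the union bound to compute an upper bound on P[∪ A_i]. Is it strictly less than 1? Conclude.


Union bound: P[∪_{i=1}^{33} A_i] ≤ Σ_i P[A_i] ≤ 33·p = 33·(20/693) = 20/21.
Numerically: 20/21 ≈ 0.9523810.
Is 20/21 < 1? YES.
Since P[∪ A_i] ≤ 20/21 < 1, the complement has P[∩ A_i^c] ≥ 1 − 20/21 = 1/21 > 0, so some outcome avoids every A_i.

33·p = 20/21 ≈ 0.9523810; existence CERTIFIED by the union bound.


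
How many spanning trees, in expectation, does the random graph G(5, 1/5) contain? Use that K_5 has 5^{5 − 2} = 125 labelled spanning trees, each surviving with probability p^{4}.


K_5 has 5^{5 − 2} = 125 labelled spanning trees.
For each such spanning tree H, let X_H = 1 if all 4 edges of H are present in G. Then P[X_H = 1] = p^{4} = (1/5)^{4} = 1/625.
Summing the indicators: E[X] = Σ_H E[X_H] = 125 · p^{4} = 125 · 1/625 = 1/5.
Numerically: E[X] ≈ 0.2.

E[X] = 125 · (1/5)^{4} = 1/5 ≈ 0.2.


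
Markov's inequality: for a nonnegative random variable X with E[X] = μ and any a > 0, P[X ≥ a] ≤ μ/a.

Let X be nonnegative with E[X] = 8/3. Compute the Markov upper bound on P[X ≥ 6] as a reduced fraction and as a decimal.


μ = E[X] = 8/3, a = 6.
Markov: P[X ≥ 6] ≤ μ/a = (8/3)/6 = 4/9.
Numerically: ≈ 0.444.
(Since a = 6 > μ = 2.667, the bound 4/9 is < 1 and informative.)

P[X ≥ 6] ≤ 4/9 ≈ 0.444.
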